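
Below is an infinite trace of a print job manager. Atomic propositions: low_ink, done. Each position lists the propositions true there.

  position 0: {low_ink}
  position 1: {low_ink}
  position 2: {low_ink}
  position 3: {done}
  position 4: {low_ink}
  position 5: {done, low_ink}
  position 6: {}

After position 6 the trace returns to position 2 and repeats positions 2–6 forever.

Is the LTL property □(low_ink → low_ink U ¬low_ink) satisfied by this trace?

Yes

low_ink → low_ink U ¬low_ink holds at every position 0..6, and those are all positions ever visited, so □(low_ink → low_ink U ¬low_ink) holds.
Positions where low_ink holds: 0, 1, 2, 4, 5.
Check low_ink U ¬low_ink at each: 0→ok, 1→ok, 2→ok, 4→ok, 5→ok.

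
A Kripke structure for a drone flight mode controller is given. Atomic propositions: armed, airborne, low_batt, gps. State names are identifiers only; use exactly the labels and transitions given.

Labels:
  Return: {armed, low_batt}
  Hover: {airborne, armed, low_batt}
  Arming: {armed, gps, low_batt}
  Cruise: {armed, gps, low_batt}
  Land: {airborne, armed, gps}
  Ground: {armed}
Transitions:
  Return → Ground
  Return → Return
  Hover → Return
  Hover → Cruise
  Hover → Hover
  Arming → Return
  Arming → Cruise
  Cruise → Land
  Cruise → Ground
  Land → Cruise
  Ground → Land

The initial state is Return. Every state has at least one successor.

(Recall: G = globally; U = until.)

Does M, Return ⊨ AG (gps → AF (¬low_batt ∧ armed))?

Holds

States satisfying gps → AF (¬low_batt ∧ armed): {Return, Hover, Cruise, Land, Ground}.
States satisfying AG (gps → AF (¬low_batt ∧ armed)): {Return, Hover, Cruise, Land, Ground}.
Every state reachable from Return satisfies gps → AF (¬low_batt ∧ armed).
Return ∈ Sat(AG (gps → AF (¬low_batt ∧ armed))).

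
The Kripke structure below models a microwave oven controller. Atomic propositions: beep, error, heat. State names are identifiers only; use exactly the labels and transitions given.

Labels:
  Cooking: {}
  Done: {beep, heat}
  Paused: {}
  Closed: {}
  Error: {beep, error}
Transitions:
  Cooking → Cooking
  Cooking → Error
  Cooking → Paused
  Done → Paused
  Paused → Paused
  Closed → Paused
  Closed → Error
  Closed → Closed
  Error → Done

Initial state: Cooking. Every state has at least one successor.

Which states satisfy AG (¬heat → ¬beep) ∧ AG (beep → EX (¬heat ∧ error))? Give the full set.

{Paused}

States satisfying ¬heat → ¬beep: {Cooking, Done, Paused, Closed}.
States satisfying AG (¬heat → ¬beep): {Done, Paused}.
States satisfying beep → EX (¬heat ∧ error): {Cooking, Paused, Closed}.
States satisfying AG (beep → EX (¬heat ∧ error)): {Paused}.
States satisfying AG (¬heat → ¬beep) ∧ AG (beep → EX (¬heat ∧ error)): {Paused}.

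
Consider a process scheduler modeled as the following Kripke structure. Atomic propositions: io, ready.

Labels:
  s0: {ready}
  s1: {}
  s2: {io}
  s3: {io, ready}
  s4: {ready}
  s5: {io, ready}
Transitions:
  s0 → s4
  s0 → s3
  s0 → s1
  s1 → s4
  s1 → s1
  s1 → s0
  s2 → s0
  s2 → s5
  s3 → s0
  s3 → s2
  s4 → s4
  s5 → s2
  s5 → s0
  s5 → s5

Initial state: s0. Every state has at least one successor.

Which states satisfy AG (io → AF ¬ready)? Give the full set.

{s4}

States satisfying io → AF ¬ready: {s0, s1, s2, s4}.
States satisfying AG (io → AF ¬ready): {s4}.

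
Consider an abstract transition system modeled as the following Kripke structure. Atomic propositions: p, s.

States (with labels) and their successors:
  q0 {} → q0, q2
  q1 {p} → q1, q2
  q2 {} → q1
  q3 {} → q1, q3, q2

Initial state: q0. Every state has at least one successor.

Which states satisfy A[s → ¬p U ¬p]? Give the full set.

{q0, q2, q3}

States satisfying s → ¬p: {q0, q1, q2, q3}.
States satisfying ¬p: {q0, q2, q3}.
States satisfying A[s → ¬p U ¬p]: {q0, q2, q3}.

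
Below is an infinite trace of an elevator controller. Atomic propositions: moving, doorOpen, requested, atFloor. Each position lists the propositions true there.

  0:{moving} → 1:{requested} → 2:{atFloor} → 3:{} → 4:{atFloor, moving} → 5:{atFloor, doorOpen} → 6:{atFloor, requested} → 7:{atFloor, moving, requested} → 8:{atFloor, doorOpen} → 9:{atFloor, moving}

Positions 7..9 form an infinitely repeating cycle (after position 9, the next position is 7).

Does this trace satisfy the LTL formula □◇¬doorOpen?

◇¬doorOpen holds at every position 0..9, and those are all positions ever visited, so □◇¬doorOpen holds.

Satisfied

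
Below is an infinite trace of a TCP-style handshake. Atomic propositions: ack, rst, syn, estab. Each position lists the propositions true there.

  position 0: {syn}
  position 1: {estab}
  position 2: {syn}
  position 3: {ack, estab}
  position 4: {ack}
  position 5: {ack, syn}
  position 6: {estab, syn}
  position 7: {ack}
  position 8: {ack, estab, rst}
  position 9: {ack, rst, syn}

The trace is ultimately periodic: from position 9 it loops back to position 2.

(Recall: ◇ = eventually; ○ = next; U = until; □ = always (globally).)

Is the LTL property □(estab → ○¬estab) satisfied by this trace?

estab → ○¬estab holds at every position 0..9, and those are all positions ever visited, so □(estab → ○¬estab) holds.
Positions where estab holds: 1, 3, 6, 8.
Check ○¬estab at each: 1→ok, 3→ok, 6→ok, 8→ok.

Holds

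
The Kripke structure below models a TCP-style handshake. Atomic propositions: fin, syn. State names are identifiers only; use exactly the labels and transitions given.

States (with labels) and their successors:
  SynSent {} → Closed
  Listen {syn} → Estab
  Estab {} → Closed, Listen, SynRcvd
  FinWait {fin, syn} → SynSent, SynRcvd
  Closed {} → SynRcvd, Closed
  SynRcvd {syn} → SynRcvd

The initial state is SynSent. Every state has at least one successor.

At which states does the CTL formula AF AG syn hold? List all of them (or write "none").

{SynRcvd}

States satisfying AG syn: {SynRcvd}.
States satisfying AF AG syn: {SynRcvd}.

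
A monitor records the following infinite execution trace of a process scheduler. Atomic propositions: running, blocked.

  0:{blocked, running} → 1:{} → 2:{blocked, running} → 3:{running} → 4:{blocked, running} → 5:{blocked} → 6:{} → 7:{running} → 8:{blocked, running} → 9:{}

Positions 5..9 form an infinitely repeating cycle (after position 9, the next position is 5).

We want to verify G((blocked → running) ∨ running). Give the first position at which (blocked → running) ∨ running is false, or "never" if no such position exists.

5

Check (blocked → running) ∨ running at each position in order: 0 ✓, 1 ✓, 2 ✓, 3 ✓, 4 ✓.
At position 5 the labels are {blocked}, so (blocked → running) ∨ running is false there. This is the first violation.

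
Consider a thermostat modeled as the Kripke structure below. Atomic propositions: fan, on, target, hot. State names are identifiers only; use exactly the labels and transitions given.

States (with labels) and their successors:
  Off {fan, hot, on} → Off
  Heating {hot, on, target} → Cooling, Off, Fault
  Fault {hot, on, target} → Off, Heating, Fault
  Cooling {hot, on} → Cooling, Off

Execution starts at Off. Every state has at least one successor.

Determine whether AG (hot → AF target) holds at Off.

States satisfying hot → AF target: {Heating, Fault}.
States satisfying AG (hot → AF target): ∅.
Off is reachable from Off and violates hot → AF target, so AG fails at Off.
Off ∉ Sat(AG (hot → AF target)).

No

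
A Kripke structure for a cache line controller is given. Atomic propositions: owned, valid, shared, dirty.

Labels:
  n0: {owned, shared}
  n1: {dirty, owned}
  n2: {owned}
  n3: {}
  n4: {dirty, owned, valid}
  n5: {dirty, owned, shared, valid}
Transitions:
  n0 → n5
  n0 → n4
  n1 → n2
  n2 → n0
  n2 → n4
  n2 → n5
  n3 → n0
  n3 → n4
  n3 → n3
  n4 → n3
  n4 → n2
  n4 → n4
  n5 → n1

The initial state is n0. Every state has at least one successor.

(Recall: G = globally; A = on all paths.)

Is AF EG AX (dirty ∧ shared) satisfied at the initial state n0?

States satisfying EG AX (dirty ∧ shared): ∅.
States satisfying AF EG AX (dirty ∧ shared): ∅.
There is a path from n0 along which EG AX (dirty ∧ shared) never holds.
n0 ∉ Sat(AF EG AX (dirty ∧ shared)).

Does not hold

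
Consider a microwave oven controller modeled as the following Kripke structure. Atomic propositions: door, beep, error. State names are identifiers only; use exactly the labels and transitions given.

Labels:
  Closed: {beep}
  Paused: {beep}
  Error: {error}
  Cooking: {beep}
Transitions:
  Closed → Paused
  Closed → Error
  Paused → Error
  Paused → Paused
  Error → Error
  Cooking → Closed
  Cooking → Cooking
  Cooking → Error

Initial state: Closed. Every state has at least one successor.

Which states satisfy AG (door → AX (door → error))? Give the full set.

States satisfying door → AX (door → error): {Closed, Paused, Error, Cooking}.
States satisfying AG (door → AX (door → error)): {Closed, Paused, Error, Cooking}.

{Closed, Paused, Error, Cooking}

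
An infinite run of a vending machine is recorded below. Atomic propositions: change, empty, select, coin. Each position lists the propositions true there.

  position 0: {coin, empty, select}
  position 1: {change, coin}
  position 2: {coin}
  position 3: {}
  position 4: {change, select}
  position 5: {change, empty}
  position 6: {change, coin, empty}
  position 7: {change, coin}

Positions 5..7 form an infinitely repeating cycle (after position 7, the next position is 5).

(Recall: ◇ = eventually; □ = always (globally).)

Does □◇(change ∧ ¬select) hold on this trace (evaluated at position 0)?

Holds

◇(change ∧ ¬select) holds at every position 0..7, and those are all positions ever visited, so □◇(change ∧ ¬select) holds.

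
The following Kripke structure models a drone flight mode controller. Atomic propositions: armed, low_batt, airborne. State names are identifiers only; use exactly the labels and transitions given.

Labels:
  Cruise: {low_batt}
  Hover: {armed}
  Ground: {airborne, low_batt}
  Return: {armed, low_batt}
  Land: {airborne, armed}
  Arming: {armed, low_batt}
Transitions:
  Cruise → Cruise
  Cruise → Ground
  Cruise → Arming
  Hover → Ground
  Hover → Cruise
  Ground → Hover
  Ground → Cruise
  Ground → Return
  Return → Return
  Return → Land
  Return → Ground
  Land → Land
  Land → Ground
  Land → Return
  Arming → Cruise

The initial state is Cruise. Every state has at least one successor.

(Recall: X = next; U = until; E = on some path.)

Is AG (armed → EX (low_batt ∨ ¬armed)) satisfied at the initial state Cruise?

Yes

States satisfying armed → EX (low_batt ∨ ¬armed): {Cruise, Hover, Ground, Return, Land, Arming}.
States satisfying AG (armed → EX (low_batt ∨ ¬armed)): {Cruise, Hover, Ground, Return, Land, Arming}.
Every state reachable from Cruise satisfies armed → EX (low_batt ∨ ¬armed).
Cruise ∈ Sat(AG (armed → EX (low_batt ∨ ¬armed))).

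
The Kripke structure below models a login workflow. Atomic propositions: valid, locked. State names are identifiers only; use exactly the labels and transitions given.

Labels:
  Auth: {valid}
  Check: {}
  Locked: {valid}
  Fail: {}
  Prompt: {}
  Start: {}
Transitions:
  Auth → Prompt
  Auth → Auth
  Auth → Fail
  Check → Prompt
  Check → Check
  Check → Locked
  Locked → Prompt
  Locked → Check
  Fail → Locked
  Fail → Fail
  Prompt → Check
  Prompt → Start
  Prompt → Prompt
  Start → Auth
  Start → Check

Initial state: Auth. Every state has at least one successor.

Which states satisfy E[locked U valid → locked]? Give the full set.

{Check, Fail, Prompt, Start}

States satisfying locked: ∅.
States satisfying valid → locked: {Check, Fail, Prompt, Start}.
States satisfying E[locked U valid → locked]: {Check, Fail, Prompt, Start}.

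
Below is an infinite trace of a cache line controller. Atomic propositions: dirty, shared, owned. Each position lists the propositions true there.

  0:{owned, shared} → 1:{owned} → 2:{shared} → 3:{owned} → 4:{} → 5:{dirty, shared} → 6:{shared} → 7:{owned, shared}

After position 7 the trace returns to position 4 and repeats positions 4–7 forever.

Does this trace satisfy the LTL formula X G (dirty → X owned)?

Does not hold

The position after 0 is 1; G (dirty → X owned) is false there.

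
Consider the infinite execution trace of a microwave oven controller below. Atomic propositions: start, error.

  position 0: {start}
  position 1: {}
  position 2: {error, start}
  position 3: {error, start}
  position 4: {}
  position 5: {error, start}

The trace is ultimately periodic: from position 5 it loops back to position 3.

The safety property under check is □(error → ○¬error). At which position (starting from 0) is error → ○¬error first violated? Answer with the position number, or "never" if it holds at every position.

Check error → ○¬error at each position in order: 0 ✓, 1 ✓.
At position 2 the labels are {error, start} and the next position 3 has {error, start}, so error → ○¬error is false there. This is the first violation.

2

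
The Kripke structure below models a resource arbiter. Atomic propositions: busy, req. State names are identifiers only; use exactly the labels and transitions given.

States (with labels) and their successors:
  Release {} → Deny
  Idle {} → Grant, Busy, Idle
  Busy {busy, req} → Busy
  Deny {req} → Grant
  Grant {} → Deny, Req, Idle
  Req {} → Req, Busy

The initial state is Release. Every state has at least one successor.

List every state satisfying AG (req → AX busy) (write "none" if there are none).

{Busy, Req}

States satisfying req → AX busy: {Release, Idle, Busy, Grant, Req}.
States satisfying AG (req → AX busy): {Busy, Req}.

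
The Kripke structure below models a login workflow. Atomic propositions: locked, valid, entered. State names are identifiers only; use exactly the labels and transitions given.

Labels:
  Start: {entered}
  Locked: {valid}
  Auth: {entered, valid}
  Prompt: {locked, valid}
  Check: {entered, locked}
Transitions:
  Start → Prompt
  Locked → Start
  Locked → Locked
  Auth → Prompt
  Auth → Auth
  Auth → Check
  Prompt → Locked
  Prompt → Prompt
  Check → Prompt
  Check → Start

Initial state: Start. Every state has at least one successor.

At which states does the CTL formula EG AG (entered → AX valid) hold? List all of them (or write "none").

{Start, Locked, Prompt}

States satisfying AG (entered → AX valid): {Start, Locked, Prompt}.
States satisfying EG AG (entered → AX valid): {Start, Locked, Prompt}.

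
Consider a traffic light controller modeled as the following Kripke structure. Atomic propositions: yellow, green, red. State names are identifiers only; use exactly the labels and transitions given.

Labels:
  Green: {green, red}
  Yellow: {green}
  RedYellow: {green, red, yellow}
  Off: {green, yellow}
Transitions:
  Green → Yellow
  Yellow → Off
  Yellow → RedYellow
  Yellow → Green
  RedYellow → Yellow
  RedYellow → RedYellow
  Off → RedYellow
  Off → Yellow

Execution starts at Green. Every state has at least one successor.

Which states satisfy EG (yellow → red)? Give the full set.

{Green, Yellow, RedYellow}

States satisfying yellow → red: {Green, Yellow, RedYellow}.
States satisfying EG (yellow → red): {Green, Yellow, RedYellow}.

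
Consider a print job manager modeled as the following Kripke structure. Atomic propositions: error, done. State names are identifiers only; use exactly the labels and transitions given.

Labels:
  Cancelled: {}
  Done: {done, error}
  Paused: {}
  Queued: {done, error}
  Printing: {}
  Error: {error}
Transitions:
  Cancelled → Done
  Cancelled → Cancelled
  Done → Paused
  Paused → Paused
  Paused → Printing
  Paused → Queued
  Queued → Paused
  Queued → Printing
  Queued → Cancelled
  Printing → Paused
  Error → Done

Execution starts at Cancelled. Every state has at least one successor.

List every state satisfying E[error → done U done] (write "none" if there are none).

{Cancelled, Done, Paused, Queued, Printing}

States satisfying error → done: {Cancelled, Done, Paused, Queued, Printing}.
States satisfying done: {Done, Queued}.
States satisfying E[error → done U done]: {Cancelled, Done, Paused, Queued, Printing}.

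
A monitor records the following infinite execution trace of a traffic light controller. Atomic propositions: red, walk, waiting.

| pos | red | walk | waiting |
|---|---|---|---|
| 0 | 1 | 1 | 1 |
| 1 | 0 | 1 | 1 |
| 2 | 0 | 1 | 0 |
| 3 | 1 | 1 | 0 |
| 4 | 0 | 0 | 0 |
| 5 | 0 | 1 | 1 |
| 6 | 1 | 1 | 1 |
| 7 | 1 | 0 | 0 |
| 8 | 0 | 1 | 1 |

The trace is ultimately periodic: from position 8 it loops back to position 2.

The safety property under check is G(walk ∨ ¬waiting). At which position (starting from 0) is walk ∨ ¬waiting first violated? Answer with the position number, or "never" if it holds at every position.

never

walk ∨ ¬waiting holds at every position 0..8, and those are all the positions the trace ever visits, so the invariant G(walk ∨ ¬waiting) is never violated.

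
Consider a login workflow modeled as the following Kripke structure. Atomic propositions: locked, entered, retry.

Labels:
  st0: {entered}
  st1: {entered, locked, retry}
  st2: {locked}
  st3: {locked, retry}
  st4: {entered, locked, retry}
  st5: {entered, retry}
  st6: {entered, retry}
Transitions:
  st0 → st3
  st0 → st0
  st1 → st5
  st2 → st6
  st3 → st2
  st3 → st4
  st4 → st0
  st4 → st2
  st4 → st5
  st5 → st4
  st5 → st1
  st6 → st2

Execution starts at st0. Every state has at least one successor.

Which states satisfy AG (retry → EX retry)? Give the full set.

States satisfying retry → EX retry: {st0, st1, st2, st3, st4, st5}.
States satisfying AG (retry → EX retry): ∅.

none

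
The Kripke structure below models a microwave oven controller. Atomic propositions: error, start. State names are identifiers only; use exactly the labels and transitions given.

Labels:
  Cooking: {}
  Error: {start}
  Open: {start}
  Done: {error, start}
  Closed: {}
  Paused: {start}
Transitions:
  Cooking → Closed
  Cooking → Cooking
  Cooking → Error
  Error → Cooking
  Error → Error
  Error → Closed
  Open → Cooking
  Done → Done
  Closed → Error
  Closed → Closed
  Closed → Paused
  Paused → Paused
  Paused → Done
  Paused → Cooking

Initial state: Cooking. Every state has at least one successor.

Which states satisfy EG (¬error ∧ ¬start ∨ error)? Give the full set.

States satisfying ¬error ∧ ¬start ∨ error: {Cooking, Done, Closed}.
States satisfying EG (¬error ∧ ¬start ∨ error): {Cooking, Done, Closed}.

{Cooking, Done, Closed}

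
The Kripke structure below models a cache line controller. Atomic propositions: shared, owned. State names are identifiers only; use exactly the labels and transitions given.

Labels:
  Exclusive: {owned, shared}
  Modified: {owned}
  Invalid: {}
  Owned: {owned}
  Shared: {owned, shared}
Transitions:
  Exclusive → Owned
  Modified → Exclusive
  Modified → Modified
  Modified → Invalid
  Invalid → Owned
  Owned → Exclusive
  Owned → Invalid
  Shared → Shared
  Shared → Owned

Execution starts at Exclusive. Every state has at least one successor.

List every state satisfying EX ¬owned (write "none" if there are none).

States satisfying ¬owned: {Invalid}.
States satisfying EX ¬owned: {Modified, Owned}.

{Modified, Owned}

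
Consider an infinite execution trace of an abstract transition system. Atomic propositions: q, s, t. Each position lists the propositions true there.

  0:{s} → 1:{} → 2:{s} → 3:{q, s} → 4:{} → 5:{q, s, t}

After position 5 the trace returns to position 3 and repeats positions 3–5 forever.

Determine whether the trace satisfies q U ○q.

No

Walking from position 0: at position 0, ○q has not yet held and q fails, so q U ○q is false.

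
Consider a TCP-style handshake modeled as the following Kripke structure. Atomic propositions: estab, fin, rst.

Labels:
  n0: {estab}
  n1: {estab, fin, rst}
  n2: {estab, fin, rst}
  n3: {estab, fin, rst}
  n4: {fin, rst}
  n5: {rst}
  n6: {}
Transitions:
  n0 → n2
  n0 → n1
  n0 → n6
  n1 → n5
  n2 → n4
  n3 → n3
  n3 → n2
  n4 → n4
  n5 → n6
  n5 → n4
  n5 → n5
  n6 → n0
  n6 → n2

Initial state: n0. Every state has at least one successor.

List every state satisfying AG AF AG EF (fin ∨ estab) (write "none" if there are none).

States satisfying AF AG EF (fin ∨ estab): {n0, n1, n2, n3, n4, n5, n6}.
States satisfying AG AF AG EF (fin ∨ estab): {n0, n1, n2, n3, n4, n5, n6}.

{n0, n1, n2, n3, n4, n5, n6}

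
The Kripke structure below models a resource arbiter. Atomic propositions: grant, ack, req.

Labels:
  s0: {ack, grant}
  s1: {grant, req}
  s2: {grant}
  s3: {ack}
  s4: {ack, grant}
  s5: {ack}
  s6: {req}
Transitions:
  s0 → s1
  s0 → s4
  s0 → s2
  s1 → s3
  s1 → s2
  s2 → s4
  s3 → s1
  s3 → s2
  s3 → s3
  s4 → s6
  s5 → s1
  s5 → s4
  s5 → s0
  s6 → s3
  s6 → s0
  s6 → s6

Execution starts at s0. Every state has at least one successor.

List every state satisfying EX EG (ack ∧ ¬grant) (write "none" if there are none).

{s1, s3, s6}

States satisfying EG (ack ∧ ¬grant): {s3}.
States satisfying EX EG (ack ∧ ¬grant): {s1, s3, s6}.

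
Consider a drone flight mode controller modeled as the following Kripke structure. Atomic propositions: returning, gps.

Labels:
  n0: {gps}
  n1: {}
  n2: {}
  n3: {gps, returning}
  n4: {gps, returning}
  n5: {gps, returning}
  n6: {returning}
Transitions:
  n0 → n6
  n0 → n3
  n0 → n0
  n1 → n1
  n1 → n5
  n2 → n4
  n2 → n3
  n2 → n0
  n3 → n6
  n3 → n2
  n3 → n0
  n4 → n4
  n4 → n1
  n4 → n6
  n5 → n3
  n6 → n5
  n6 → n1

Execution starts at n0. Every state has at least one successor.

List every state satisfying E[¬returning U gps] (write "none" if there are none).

States satisfying ¬returning: {n0, n1, n2}.
States satisfying gps: {n0, n3, n4, n5}.
States satisfying E[¬returning U gps]: {n0, n1, n2, n3, n4, n5}.

{n0, n1, n2, n3, n4, n5}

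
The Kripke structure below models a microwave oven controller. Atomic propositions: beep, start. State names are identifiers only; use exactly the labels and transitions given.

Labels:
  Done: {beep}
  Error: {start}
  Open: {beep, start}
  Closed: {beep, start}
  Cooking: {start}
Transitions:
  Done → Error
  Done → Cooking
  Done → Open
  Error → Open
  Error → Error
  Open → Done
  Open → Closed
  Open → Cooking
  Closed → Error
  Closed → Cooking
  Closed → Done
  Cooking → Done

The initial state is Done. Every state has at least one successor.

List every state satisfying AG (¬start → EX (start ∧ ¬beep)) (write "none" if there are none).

{Done, Error, Open, Closed, Cooking}

States satisfying ¬start → EX (start ∧ ¬beep): {Done, Error, Open, Closed, Cooking}.
States satisfying AG (¬start → EX (start ∧ ¬beep)): {Done, Error, Open, Closed, Cooking}.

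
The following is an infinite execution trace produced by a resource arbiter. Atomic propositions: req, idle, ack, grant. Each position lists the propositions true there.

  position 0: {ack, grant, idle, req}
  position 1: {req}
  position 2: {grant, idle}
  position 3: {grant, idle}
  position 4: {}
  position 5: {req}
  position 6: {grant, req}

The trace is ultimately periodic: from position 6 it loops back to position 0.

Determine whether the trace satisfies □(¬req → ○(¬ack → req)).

No

¬req → ○(¬ack → req) must hold at every position from 0 onward. It fails at position 2, so □(¬req → ○(¬ack → req)) is false.
Positions where ¬req holds: 2, 3, 4.
Check ○(¬ack → req) at each: 2→fails, 3→fails, 4→ok.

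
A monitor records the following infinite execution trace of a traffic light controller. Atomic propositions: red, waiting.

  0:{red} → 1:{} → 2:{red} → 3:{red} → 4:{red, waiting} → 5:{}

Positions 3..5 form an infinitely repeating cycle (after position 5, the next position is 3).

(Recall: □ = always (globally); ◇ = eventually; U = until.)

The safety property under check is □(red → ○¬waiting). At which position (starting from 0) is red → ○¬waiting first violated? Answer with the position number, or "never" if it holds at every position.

3

Check red → ○¬waiting at each position in order: 0 ✓, 1 ✓, 2 ✓.
At position 3 the labels are {red} and the next position 4 has {red, waiting}, so red → ○¬waiting is false there. This is the first violation.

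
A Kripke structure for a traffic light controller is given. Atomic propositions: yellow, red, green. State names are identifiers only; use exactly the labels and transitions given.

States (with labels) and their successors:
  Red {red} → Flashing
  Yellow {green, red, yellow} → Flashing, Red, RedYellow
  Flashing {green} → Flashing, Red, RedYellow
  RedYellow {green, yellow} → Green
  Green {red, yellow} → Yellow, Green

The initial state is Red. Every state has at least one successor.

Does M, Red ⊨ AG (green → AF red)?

Does not hold

States satisfying green → AF red: {Red, Yellow, RedYellow, Green}.
States satisfying AG (green → AF red): ∅.
Flashing is reachable from Red and violates green → AF red, so AG fails at Red.
Red ∉ Sat(AG (green → AF red)).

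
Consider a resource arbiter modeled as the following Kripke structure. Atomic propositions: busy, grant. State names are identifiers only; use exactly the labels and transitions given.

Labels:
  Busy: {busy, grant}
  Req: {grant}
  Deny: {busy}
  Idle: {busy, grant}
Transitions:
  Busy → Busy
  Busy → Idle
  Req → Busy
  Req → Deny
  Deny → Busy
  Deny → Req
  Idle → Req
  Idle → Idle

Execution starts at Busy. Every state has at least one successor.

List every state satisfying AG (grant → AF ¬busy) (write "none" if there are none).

States satisfying grant → AF ¬busy: {Req, Deny}.
States satisfying AG (grant → AF ¬busy): ∅.

none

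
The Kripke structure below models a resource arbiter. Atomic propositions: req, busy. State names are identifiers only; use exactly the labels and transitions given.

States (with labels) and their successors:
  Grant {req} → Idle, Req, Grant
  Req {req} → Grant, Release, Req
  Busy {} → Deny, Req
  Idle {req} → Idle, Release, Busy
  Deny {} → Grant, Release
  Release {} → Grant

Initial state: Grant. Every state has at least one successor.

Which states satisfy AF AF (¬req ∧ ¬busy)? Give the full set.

{Busy, Deny, Release}

States satisfying AF (¬req ∧ ¬busy): {Busy, Deny, Release}.
States satisfying AF AF (¬req ∧ ¬busy): {Busy, Deny, Release}.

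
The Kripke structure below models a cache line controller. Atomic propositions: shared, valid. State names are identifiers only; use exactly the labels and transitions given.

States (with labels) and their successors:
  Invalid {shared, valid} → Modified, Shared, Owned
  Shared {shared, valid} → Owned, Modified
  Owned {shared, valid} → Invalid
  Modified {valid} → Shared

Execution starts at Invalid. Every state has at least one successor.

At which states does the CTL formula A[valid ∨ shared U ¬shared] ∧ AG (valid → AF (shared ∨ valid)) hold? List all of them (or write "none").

{Modified}

States satisfying valid ∨ shared: {Invalid, Shared, Owned, Modified}.
States satisfying ¬shared: {Modified}.
States satisfying A[valid ∨ shared U ¬shared]: {Modified}.
States satisfying valid → AF (shared ∨ valid): {Invalid, Shared, Owned, Modified}.
States satisfying AG (valid → AF (shared ∨ valid)): {Invalid, Shared, Owned, Modified}.
States satisfying A[valid ∨ shared U ¬shared] ∧ AG (valid → AF (shared ∨ valid)): {Modified}.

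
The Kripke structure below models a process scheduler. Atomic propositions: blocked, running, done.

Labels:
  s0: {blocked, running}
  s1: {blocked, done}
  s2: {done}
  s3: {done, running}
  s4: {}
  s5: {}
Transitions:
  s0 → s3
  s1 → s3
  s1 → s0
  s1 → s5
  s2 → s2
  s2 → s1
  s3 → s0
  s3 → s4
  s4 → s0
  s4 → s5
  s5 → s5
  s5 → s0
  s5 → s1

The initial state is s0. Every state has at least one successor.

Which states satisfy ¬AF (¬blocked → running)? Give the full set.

{s2, s4, s5}

States satisfying ¬blocked → running: {s0, s1, s3}.
States satisfying AF (¬blocked → running): {s0, s1, s3}.
States satisfying ¬AF (¬blocked → running): {s2, s4, s5}.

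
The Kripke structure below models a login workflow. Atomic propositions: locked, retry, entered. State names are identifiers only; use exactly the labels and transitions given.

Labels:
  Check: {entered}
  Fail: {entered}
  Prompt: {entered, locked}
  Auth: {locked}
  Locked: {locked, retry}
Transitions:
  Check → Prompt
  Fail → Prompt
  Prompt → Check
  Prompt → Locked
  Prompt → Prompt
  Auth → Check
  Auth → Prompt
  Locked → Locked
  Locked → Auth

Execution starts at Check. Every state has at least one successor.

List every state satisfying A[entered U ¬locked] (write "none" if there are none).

States satisfying entered: {Check, Fail, Prompt}.
States satisfying ¬locked: {Check, Fail}.
States satisfying A[entered U ¬locked]: {Check, Fail}.

{Check, Fail}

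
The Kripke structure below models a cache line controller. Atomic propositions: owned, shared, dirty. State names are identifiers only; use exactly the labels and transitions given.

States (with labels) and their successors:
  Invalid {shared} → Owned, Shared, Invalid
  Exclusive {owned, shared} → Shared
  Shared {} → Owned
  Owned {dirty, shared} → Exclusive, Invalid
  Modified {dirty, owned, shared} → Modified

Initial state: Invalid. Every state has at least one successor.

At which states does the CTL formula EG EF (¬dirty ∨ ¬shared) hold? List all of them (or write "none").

{Invalid, Exclusive, Shared, Owned}

States satisfying EF (¬dirty ∨ ¬shared): {Invalid, Exclusive, Shared, Owned}.
States satisfying EG EF (¬dirty ∨ ¬shared): {Invalid, Exclusive, Shared, Owned}.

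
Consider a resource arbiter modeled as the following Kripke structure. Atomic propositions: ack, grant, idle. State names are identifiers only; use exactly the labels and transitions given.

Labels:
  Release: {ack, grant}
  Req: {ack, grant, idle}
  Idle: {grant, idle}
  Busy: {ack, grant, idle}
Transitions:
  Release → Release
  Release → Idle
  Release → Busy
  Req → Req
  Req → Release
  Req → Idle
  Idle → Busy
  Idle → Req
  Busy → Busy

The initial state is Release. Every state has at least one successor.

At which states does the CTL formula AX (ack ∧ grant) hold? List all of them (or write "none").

States satisfying ack ∧ grant: {Release, Req, Busy}.
States satisfying AX (ack ∧ grant): {Idle, Busy}.

{Idle, Busy}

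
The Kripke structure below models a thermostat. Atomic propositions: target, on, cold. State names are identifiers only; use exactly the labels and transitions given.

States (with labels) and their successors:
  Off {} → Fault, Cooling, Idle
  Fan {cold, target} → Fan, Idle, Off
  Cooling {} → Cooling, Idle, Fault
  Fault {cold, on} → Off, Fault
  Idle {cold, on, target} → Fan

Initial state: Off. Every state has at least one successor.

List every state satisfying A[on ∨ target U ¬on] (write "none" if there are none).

{Off, Fan, Cooling, Idle}

States satisfying on ∨ target: {Fan, Fault, Idle}.
States satisfying ¬on: {Off, Fan, Cooling}.
States satisfying A[on ∨ target U ¬on]: {Off, Fan, Cooling, Idle}.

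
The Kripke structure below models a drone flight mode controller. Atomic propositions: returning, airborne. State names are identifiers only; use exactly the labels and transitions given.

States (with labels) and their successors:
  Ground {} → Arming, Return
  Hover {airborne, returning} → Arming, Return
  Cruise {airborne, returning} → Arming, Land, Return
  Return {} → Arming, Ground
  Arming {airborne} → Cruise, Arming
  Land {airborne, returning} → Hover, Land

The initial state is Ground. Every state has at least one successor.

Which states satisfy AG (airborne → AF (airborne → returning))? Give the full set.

none

States satisfying airborne → AF (airborne → returning): {Ground, Hover, Cruise, Return, Land}.
States satisfying AG (airborne → AF (airborne → returning)): ∅.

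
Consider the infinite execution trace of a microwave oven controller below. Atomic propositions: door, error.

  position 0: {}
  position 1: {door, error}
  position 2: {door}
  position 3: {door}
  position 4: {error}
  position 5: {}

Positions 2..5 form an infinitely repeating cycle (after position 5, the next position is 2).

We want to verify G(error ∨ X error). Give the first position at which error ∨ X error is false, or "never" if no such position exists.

2

Check error ∨ X error at each position in order: 0 ✓, 1 ✓.
At position 2 the labels are {door} and the next position 3 has {door}, so error ∨ X error is false there. This is the first violation.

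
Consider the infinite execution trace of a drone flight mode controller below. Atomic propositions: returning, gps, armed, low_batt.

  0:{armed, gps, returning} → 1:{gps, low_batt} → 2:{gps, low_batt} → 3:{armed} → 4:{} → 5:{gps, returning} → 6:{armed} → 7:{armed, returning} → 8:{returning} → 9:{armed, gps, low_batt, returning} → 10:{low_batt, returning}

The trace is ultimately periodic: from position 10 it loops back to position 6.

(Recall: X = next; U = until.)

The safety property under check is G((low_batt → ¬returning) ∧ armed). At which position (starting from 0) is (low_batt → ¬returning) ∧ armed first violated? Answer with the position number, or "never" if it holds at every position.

Check (low_batt → ¬returning) ∧ armed at each position in order: 0 ✓.
At position 1 the labels are {gps, low_batt}, so (low_batt → ¬returning) ∧ armed is false there. This is the first violation.

1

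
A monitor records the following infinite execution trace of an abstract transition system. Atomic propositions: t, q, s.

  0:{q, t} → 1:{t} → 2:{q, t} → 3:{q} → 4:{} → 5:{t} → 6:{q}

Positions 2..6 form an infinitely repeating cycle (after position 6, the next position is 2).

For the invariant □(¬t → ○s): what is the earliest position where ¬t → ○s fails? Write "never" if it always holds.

Check ¬t → ○s at each position in order: 0 ✓, 1 ✓, 2 ✓.
At position 3 the labels are {q} and the next position 4 has {}, so ¬t → ○s is false there. This is the first violation.

3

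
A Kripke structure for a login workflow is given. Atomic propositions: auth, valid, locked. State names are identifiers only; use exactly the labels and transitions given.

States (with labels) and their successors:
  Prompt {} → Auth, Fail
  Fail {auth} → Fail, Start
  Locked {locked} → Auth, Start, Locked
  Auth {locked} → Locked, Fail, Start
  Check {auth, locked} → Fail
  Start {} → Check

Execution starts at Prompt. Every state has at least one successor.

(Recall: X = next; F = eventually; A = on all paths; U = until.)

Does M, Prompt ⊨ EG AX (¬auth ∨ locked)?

No

States satisfying AX (¬auth ∨ locked): {Locked, Start}.
States satisfying EG AX (¬auth ∨ locked): {Locked}.
No suitable path/successor from Prompt witnesses the formula.
Prompt ∉ Sat(EG AX (¬auth ∨ locked)).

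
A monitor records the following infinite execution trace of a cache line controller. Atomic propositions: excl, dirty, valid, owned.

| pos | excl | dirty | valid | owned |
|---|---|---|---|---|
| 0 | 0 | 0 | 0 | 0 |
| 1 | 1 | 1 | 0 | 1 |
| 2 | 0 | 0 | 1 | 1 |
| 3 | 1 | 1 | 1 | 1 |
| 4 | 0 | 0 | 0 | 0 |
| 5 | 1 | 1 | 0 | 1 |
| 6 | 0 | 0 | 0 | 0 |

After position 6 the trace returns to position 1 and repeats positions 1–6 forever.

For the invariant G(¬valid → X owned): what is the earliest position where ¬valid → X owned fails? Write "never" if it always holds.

5

Check ¬valid → X owned at each position in order: 0 ✓, 1 ✓, 2 ✓, 3 ✓, 4 ✓.
At position 5 the labels are {dirty, excl, owned} and the next position 6 has {}, so ¬valid → X owned is false there. This is the first violation.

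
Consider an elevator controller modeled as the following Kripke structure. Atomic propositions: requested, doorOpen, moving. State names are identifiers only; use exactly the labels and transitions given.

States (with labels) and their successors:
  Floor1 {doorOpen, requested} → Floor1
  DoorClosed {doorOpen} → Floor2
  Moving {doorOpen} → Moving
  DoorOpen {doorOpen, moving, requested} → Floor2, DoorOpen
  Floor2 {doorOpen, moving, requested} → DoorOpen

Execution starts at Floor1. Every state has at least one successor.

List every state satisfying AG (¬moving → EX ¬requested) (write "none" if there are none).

{Moving, DoorOpen, Floor2}

States satisfying ¬moving → EX ¬requested: {Moving, DoorOpen, Floor2}.
States satisfying AG (¬moving → EX ¬requested): {Moving, DoorOpen, Floor2}.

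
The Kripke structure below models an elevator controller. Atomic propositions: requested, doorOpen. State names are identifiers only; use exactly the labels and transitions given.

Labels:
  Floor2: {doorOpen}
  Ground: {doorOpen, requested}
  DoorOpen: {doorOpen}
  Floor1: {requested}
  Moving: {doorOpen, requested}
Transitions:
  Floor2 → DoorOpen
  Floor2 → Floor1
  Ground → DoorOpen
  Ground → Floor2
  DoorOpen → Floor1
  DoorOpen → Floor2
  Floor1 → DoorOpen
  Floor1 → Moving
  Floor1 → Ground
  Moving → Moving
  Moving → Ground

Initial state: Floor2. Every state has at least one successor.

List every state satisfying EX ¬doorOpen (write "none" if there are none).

{Floor2, DoorOpen}

States satisfying ¬doorOpen: {Floor1}.
States satisfying EX ¬doorOpen: {Floor2, DoorOpen}.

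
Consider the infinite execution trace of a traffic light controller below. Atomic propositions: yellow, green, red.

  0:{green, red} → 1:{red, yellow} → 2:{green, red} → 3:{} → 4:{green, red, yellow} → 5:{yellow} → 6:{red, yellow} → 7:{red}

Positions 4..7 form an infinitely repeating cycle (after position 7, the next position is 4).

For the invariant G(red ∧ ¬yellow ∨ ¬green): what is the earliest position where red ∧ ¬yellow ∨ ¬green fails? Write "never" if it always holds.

Check red ∧ ¬yellow ∨ ¬green at each position in order: 0 ✓, 1 ✓, 2 ✓, 3 ✓.
At position 4 the labels are {green, red, yellow}, so red ∧ ¬yellow ∨ ¬green is false there. This is the first violation.

4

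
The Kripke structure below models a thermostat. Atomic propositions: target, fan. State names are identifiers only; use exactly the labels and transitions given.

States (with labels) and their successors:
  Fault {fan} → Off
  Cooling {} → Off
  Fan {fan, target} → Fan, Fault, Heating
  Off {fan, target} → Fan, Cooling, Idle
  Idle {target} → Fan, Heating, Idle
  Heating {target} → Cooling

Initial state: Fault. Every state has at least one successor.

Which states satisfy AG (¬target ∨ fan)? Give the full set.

none

States satisfying ¬target ∨ fan: {Fault, Cooling, Fan, Off}.
States satisfying AG (¬target ∨ fan): ∅.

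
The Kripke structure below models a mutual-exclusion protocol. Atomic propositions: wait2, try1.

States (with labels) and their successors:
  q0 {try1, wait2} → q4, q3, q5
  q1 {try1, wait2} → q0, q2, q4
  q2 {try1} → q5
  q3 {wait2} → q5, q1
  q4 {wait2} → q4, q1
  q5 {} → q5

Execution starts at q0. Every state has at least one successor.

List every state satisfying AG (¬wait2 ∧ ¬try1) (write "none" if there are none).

{q5}

States satisfying ¬wait2 ∧ ¬try1: {q5}.
States satisfying AG (¬wait2 ∧ ¬try1): {q5}.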